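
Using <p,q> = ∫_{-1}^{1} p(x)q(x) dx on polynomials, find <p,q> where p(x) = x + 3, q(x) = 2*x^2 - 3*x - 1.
<p,q> = -4

Expand the product: p(x)·q(x) = 2*x^3 + 3*x^2 - 10*x - 3.
∫_{-1}^{1} of each monomial x^k gives [2/(k+1) if k even, 0 if k odd]. Integrating term-by-term (or equivalently evaluating the antiderivative F(x) = x^4/2 + x^3 - 5*x^2 - 3*x at the endpoints):
  F(1) − F(−1) = -13/2 − (-5/2) = -4.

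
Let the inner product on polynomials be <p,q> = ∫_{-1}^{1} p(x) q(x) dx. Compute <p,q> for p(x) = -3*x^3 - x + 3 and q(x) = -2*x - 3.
<p,q> = -214/15

Expand the product: p(x)·q(x) = 6*x^4 + 9*x^3 + 2*x^2 - 3*x - 9.
∫_{-1}^{1} of each monomial x^k gives [2/(k+1) if k even, 0 if k odd]. Integrating term-by-term (or equivalently evaluating the antiderivative F(x) = 6*x^5/5 + 9*x^4/4 + 2*x^3/3 - 3*x^2/2 - 9*x at the endpoints):
  F(1) − F(−1) = -383/60 − (473/60) = -214/15.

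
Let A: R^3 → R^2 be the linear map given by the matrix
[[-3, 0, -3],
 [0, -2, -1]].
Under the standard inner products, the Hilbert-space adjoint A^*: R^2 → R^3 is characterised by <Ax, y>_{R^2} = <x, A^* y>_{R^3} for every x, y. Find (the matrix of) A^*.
A^* = A^T =
[[-3, 0],
 [0, -2],
 [-3, -1]]

For real matrices with standard dot products, the defining identity <Ax, y> = <x, A^* y> gives (Ax)^T y = x^T (A^*) y, i.e. x^T A^T y = x^T (A^*) y. Since this holds for all x, y, we must have A^* = A^T. Therefore
A^* =
[[-3, 0],
 [0, -2],
 [-3, -1]].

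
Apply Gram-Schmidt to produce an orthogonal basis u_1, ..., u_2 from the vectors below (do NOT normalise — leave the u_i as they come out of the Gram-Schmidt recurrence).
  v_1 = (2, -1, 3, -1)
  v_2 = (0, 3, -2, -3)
Orthogonal basis:
  u_1 = (2, -1, 3, -1)
  u_2 = (4/5, 13/5, -4/5, -17/5)

Apply the Gram-Schmidt recurrence
  u_1 = v_1
  u_i = v_i − Σ_{j<i} ((v_i · u_j) / (u_j · u_j)) · u_j.

Step by step this gives:
  u_1 = (2, -1, 3, -1)
  u_2 = (4/5, 13/5, -4/5, -17/5)

Orthogonality check:
  u_2 · u_1 = 0 (should be 0)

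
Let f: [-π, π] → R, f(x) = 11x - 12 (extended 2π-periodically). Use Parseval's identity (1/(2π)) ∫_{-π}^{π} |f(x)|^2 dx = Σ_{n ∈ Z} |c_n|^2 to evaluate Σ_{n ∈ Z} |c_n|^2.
Σ |c_n|^2 = 121π^2/3 + 144

Expand and integrate term by term over [-π, π]:
  ∫ (11x)^2 dx = 121·(2π^3/3); ∫ 2·11·(-12)·x dx = 0 (odd integrand); ∫ (-12)^2 dx = 144·2π.
So (1/(2π)) ∫_{-π}^{π} (11x - 12)^2 dx = 121π^2/3 + 144 = 121π^2/3 + 144.
Parseval ⇒ Σ |c_n|^2 = 121π^2/3 + 144.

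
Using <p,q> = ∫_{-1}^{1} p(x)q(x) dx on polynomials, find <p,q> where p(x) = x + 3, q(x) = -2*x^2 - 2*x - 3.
<p,q> = -70/3

Expand the product: p(x)·q(x) = -2*x^3 - 8*x^2 - 9*x - 9.
∫_{-1}^{1} of each monomial x^k gives [2/(k+1) if k even, 0 if k odd]. Integrating term-by-term (or equivalently evaluating the antiderivative F(x) = -x^4/2 - 8*x^3/3 - 9*x^2/2 - 9*x at the endpoints):
  F(1) − F(−1) = -50/3 − (20/3) = -70/3.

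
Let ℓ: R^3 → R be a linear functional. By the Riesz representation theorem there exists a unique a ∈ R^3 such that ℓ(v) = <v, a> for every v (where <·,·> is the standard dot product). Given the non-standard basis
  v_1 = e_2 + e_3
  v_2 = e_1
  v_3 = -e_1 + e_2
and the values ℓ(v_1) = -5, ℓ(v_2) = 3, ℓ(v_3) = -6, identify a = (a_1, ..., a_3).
a = (3, -3, -2)

Write a = (a_1, ..., a_3) in the standard basis. For each basis vector v_i, ℓ(v_i) = <v_i, a> is a linear equation in the a_j's. Collect the n equations into a matrix system V a = ℓ, where row i of V is v_i (expressed in the standard basis). Since V is invertible (lower-triangular with 1s on the diagonal, up to permutation), solve by back-substitution:
  V =
[[0, 1, 1],
 [1, 0, 0],
 [-1, 1, 0]]
  V a = (-5, 3, -6)
Solving gives a = (3, -3, -2).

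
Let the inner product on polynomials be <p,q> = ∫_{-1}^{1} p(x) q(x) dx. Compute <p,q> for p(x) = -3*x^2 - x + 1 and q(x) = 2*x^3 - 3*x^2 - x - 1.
<p,q> = 22/15

Expand the product: p(x)·q(x) = -6*x^5 + 7*x^4 + 8*x^3 + x^2 - 1.
∫_{-1}^{1} of each monomial x^k gives [2/(k+1) if k even, 0 if k odd]. Integrating term-by-term (or equivalently evaluating the antiderivative F(x) = -x^6 + 7*x^5/5 + 2*x^4 + x^3/3 - x at the endpoints):
  F(1) − F(−1) = 26/15 − (4/15) = 22/15.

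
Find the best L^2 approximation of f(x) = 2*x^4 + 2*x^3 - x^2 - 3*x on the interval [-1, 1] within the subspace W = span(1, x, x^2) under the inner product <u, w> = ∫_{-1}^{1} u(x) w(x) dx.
g(x) = 5*x^2/7 - 9*x/5 - 6/35

The best approximation g ∈ W is the orthogonal projection of f onto W. Writing g = a_0 + a_1 x + a_2 x^2, the coefficients solve the normal equations G · a = b where
  G_{ij} = <φ_i, φ_j> and b_i = <f, φ_i>, with φ_0 = 1, φ_1 = x, φ_2 = x^2.
G =
  [2, 0, 2/3]
  [0, 2/3, 0]
  [2/3, 0, 2/5],
b = (2/15, -6/5, 6/35).
Solving gives a_0 = -6/35, a_1 = -9/5, a_2 = 5/7, so
  g(x) = 5*x^2/7 - 9*x/5 - 6/35.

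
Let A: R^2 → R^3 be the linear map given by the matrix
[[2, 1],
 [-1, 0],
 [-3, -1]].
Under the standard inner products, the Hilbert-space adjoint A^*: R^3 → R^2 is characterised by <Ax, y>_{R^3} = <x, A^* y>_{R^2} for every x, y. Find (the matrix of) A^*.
A^* = A^T =
[[2, -1, -3],
 [1, 0, -1]]

For real matrices with standard dot products, the defining identity <Ax, y> = <x, A^* y> gives (Ax)^T y = x^T (A^*) y, i.e. x^T A^T y = x^T (A^*) y. Since this holds for all x, y, we must have A^* = A^T. Therefore
A^* =
[[2, -1, -3],
 [1, 0, -1]].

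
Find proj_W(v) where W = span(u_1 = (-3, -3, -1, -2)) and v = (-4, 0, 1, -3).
proj_W(v) = (-51/23, -51/23, -17/23, -34/23)

Set up U = [u_1 | ... | u_1] ∈ R^(4×1). The projector onto W = col(U) is P = U (U^T U)^(-1) U^T.
Compute U^T U =
  [23],
and U^T v = (17).
Solve U^T U · c = U^T v for the coefficients: c = (17/23). The projection is proj_W(v) = U c.
Check: (v - proj_W(v)) · u_1 = 0  (should be 0).
Result: proj_W(v) = (-51/23, -51/23, -17/23, -34/23).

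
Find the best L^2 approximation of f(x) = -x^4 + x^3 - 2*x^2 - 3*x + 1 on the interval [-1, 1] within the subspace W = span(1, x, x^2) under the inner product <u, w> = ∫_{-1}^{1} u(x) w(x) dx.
g(x) = -20*x^2/7 - 12*x/5 + 38/35

The best approximation g ∈ W is the orthogonal projection of f onto W. Writing g = a_0 + a_1 x + a_2 x^2, the coefficients solve the normal equations G · a = b where
  G_{ij} = <φ_i, φ_j> and b_i = <f, φ_i>, with φ_0 = 1, φ_1 = x, φ_2 = x^2.
G =
  [2, 0, 2/3]
  [0, 2/3, 0]
  [2/3, 0, 2/5],
b = (4/15, -8/5, -44/105).
Solving gives a_0 = 38/35, a_1 = -12/5, a_2 = -20/7, so
  g(x) = -20*x^2/7 - 12*x/5 + 38/35.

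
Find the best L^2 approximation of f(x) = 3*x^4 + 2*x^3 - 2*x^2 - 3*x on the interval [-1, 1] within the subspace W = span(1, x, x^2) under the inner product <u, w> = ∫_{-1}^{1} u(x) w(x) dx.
g(x) = 4*x^2/7 - 9*x/5 - 9/35

The best approximation g ∈ W is the orthogonal projection of f onto W. Writing g = a_0 + a_1 x + a_2 x^2, the coefficients solve the normal equations G · a = b where
  G_{ij} = <φ_i, φ_j> and b_i = <f, φ_i>, with φ_0 = 1, φ_1 = x, φ_2 = x^2.
G =
  [2, 0, 2/3]
  [0, 2/3, 0]
  [2/3, 0, 2/5],
b = (-2/15, -6/5, 2/35).
Solving gives a_0 = -9/35, a_1 = -9/5, a_2 = 4/7, so
  g(x) = 4*x^2/7 - 9*x/5 - 9/35.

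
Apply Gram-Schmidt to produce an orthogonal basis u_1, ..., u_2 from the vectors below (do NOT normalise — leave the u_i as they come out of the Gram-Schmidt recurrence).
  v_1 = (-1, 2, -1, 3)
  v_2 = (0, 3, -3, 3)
Orthogonal basis:
  u_1 = (-1, 2, -1, 3)
  u_2 = (6/5, 3/5, -9/5, -3/5)

Apply the Gram-Schmidt recurrence
  u_1 = v_1
  u_i = v_i − Σ_{j<i} ((v_i · u_j) / (u_j · u_j)) · u_j.

Step by step this gives:
  u_1 = (-1, 2, -1, 3)
  u_2 = (6/5, 3/5, -9/5, -3/5)

Orthogonality check:
  u_2 · u_1 = 0 (should be 0)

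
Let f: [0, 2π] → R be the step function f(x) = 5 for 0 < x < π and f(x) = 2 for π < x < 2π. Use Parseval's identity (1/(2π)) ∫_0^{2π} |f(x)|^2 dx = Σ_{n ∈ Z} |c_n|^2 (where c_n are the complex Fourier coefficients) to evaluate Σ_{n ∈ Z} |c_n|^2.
Σ |c_n|^2 = 29/2

Parseval equates the L^2 energy of f (normalised by 1/(2π)) with the ℓ^2 sum of its Fourier coefficients: (1/(2π)) ∫_0^{2π} |f|^2 = Σ |c_n|^2.
Compute the left side: (1/(2π)) [∫_0^π 5^2 dx + ∫_π^{2π} 2^2 dx] = (1/(2π)) · (25π + 4π) = (25 + 4)/2 = 29/2.
So Σ_{n ∈ Z} |c_n|^2 = 29/2.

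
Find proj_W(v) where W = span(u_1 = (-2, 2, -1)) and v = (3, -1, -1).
proj_W(v) = (14/9, -14/9, 7/9)

Set up U = [u_1 | ... | u_1] ∈ R^(3×1). The projector onto W = col(U) is P = U (U^T U)^(-1) U^T.
Compute U^T U =
  [9],
and U^T v = (-7).
Solve U^T U · c = U^T v for the coefficients: c = (-7/9). The projection is proj_W(v) = U c.
Check: (v - proj_W(v)) · u_1 = 0  (should be 0).
Result: proj_W(v) = (14/9, -14/9, 7/9).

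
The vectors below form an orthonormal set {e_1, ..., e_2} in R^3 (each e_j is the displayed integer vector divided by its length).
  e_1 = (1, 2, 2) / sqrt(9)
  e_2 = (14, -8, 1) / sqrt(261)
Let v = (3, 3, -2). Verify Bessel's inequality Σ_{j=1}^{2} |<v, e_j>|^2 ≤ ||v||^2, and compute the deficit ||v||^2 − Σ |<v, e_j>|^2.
Σ |<v, e_j>|^2 = 109/29; ||v||^2 = 22; deficit = 529/29

Write each e_j = u_j / sqrt(<u_j, u_j>) where u_j is the displayed integer vector. Then <v, e_j> = <v, u_j> / sqrt(<u_j, u_j>), so |<v, e_j>|^2 = <v, u_j>^2 / <u_j, u_j>.
Coefficients: <v, e_1> = 5/sqrt(9), <v, e_2> = 16/sqrt(261).
Square and sum: Σ |<v, e_j>|^2 = 109/29.
Compute ||v||^2 = v·v = 22.
Deficit = 22 − 109/29 = 529/29 ≥ 0, confirming Bessel's inequality. (The deficit equals ||v − Σ <v,e_j> e_j||^2, the squared distance from v to span{e_j}.)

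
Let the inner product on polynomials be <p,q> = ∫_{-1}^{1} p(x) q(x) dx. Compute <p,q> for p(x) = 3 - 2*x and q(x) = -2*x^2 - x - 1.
<p,q> = -26/3

Expand the product: p(x)·q(x) = 4*x^3 - 4*x^2 - x - 3.
∫_{-1}^{1} of each monomial x^k gives [2/(k+1) if k even, 0 if k odd]. Integrating term-by-term (or equivalently evaluating the antiderivative F(x) = x^4 - 4*x^3/3 - x^2/2 - 3*x at the endpoints):
  F(1) − F(−1) = -23/6 − (29/6) = -26/3.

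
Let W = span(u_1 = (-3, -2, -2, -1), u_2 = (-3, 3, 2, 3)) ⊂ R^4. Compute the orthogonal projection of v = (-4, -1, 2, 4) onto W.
proj_W(v) = (-1140/271, 425/271, 188/271, 568/271)

Set up U = [u_1 | ... | u_2] ∈ R^(4×2). The projector onto W = col(U) is P = U (U^T U)^(-1) U^T.
Compute U^T U =
  [18, -4]
  [-4, 31],
and U^T v = (6, 25).
Solve U^T U · c = U^T v for the coefficients: c = (143/271, 237/271). The projection is proj_W(v) = U c.
Check: (v - proj_W(v)) · u_1 = 0  (should be 0).
Check: (v - proj_W(v)) · u_2 = 0  (should be 0).
Result: proj_W(v) = (-1140/271, 425/271, 188/271, 568/271).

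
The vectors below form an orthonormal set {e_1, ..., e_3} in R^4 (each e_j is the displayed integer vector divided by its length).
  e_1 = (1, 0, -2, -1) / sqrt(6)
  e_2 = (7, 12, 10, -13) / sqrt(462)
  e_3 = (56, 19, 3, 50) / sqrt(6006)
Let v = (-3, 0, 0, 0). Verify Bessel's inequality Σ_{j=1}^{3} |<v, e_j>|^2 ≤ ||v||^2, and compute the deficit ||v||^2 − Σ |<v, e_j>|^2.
Σ |<v, e_j>|^2 = 93/13; ||v||^2 = 9; deficit = 24/13

Write each e_j = u_j / sqrt(<u_j, u_j>) where u_j is the displayed integer vector. Then <v, e_j> = <v, u_j> / sqrt(<u_j, u_j>), so |<v, e_j>|^2 = <v, u_j>^2 / <u_j, u_j>.
Coefficients: <v, e_1> = -3/sqrt(6), <v, e_2> = -21/sqrt(462), <v, e_3> = -168/sqrt(6006).
Square and sum: Σ |<v, e_j>|^2 = 93/13.
Compute ||v||^2 = v·v = 9.
Deficit = 9 − 93/13 = 24/13 ≥ 0, confirming Bessel's inequality. (The deficit equals ||v − Σ <v,e_j> e_j||^2, the squared distance from v to span{e_j}.)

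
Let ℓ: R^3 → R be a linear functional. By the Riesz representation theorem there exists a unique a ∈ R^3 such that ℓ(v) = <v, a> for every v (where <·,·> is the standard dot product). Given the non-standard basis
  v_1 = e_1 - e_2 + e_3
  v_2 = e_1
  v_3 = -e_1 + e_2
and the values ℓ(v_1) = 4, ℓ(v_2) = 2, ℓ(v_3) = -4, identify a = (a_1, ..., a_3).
a = (2, -2, 0)

Write a = (a_1, ..., a_3) in the standard basis. For each basis vector v_i, ℓ(v_i) = <v_i, a> is a linear equation in the a_j's. Collect the n equations into a matrix system V a = ℓ, where row i of V is v_i (expressed in the standard basis). Since V is invertible (lower-triangular with 1s on the diagonal, up to permutation), solve by back-substitution:
  V =
[[1, -1, 1],
 [1, 0, 0],
 [-1, 1, 0]]
  V a = (4, 2, -4)
Solving gives a = (2, -2, 0).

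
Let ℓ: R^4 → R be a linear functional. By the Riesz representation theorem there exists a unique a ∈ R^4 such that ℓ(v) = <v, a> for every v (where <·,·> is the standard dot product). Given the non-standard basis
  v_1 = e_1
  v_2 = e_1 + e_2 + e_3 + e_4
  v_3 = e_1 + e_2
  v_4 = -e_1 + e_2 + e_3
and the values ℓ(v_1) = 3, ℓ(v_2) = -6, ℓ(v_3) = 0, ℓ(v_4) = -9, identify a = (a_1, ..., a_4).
a = (3, -3, -3, -3)

Write a = (a_1, ..., a_4) in the standard basis. For each basis vector v_i, ℓ(v_i) = <v_i, a> is a linear equation in the a_j's. Collect the n equations into a matrix system V a = ℓ, where row i of V is v_i (expressed in the standard basis). Since V is invertible (lower-triangular with 1s on the diagonal, up to permutation), solve by back-substitution:
  V =
[[1, 0, 0, 0],
 [1, 1, 1, 1],
 [1, 1, 0, 0],
 [-1, 1, 1, 0]]
  V a = (3, -6, 0, -9)
Solving gives a = (3, -3, -3, -3).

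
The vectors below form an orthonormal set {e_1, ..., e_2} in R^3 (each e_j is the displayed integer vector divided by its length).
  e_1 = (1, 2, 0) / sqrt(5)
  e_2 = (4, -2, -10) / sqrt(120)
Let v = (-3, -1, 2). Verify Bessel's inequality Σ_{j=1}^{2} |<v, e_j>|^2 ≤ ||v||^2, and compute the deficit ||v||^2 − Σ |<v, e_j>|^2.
Σ |<v, e_j>|^2 = 25/2; ||v||^2 = 14; deficit = 3/2

Write each e_j = u_j / sqrt(<u_j, u_j>) where u_j is the displayed integer vector. Then <v, e_j> = <v, u_j> / sqrt(<u_j, u_j>), so |<v, e_j>|^2 = <v, u_j>^2 / <u_j, u_j>.
Coefficients: <v, e_1> = -5/sqrt(5), <v, e_2> = -30/sqrt(120).
Square and sum: Σ |<v, e_j>|^2 = 25/2.
Compute ||v||^2 = v·v = 14.
Deficit = 14 − 25/2 = 3/2 ≥ 0, confirming Bessel's inequality. (The deficit equals ||v − Σ <v,e_j> e_j||^2, the squared distance from v to span{e_j}.)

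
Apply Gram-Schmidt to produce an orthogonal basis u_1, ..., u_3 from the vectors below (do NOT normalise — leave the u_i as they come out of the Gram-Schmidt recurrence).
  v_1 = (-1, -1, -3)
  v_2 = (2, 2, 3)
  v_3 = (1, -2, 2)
Orthogonal basis:
  u_1 = (-1, -1, -3)
  u_2 = (9/11, 9/11, -6/11)
  u_3 = (3/2, -3/2, 0)

Apply the Gram-Schmidt recurrence
  u_1 = v_1
  u_i = v_i − Σ_{j<i} ((v_i · u_j) / (u_j · u_j)) · u_j.

Step by step this gives:
  u_1 = (-1, -1, -3)
  u_2 = (9/11, 9/11, -6/11)
  u_3 = (3/2, -3/2, 0)

Orthogonality check:
  u_2 · u_1 = 0 (should be 0)
  u_3 · u_1 = 0 (should be 0)
  u_3 · u_2 = 0 (should be 0)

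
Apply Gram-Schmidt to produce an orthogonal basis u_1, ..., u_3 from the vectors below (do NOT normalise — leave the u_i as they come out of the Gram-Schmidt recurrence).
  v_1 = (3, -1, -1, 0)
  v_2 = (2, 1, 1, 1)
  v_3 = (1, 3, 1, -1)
Orthogonal basis:
  u_1 = (3, -1, -1, 0)
  u_2 = (10/11, 15/11, 15/11, 1)
  u_3 = (24/61, 97/61, -25/61, -120/61)

Apply the Gram-Schmidt recurrence
  u_1 = v_1
  u_i = v_i − Σ_{j<i} ((v_i · u_j) / (u_j · u_j)) · u_j.

Step by step this gives:
  u_1 = (3, -1, -1, 0)
  u_2 = (10/11, 15/11, 15/11, 1)
  u_3 = (24/61, 97/61, -25/61, -120/61)

Orthogonality check:
  u_2 · u_1 = 0 (should be 0)
  u_3 · u_1 = 0 (should be 0)
  u_3 · u_2 = 0 (should be 0)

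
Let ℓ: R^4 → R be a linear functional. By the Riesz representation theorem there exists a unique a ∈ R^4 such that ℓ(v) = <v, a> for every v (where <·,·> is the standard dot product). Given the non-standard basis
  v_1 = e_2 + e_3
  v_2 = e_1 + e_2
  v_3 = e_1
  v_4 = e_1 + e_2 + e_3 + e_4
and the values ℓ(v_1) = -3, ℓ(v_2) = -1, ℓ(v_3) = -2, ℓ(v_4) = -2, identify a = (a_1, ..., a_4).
a = (-2, 1, -4, 3)

Write a = (a_1, ..., a_4) in the standard basis. For each basis vector v_i, ℓ(v_i) = <v_i, a> is a linear equation in the a_j's. Collect the n equations into a matrix system V a = ℓ, where row i of V is v_i (expressed in the standard basis). Since V is invertible (lower-triangular with 1s on the diagonal, up to permutation), solve by back-substitution:
  V =
[[0, 1, 1, 0],
 [1, 1, 0, 0],
 [1, 0, 0, 0],
 [1, 1, 1, 1]]
  V a = (-3, -1, -2, -2)
Solving gives a = (-2, 1, -4, 3).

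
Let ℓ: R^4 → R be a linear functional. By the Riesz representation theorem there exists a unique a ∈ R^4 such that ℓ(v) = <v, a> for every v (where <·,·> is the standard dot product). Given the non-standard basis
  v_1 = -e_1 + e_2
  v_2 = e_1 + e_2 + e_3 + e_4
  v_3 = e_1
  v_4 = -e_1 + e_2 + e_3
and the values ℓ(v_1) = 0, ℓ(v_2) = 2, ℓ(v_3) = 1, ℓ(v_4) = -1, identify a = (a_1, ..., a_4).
a = (1, 1, -1, 1)

Write a = (a_1, ..., a_4) in the standard basis. For each basis vector v_i, ℓ(v_i) = <v_i, a> is a linear equation in the a_j's. Collect the n equations into a matrix system V a = ℓ, where row i of V is v_i (expressed in the standard basis). Since V is invertible (lower-triangular with 1s on the diagonal, up to permutation), solve by back-substitution:
  V =
[[-1, 1, 0, 0],
 [1, 1, 1, 1],
 [1, 0, 0, 0],
 [-1, 1, 1, 0]]
  V a = (0, 2, 1, -1)
Solving gives a = (1, 1, -1, 1).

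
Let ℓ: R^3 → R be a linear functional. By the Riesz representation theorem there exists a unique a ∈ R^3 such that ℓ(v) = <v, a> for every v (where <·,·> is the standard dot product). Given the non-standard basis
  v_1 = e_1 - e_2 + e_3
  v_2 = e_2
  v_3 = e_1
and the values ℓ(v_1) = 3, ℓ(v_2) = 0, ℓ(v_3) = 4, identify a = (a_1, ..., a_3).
a = (4, 0, -1)

Write a = (a_1, ..., a_3) in the standard basis. For each basis vector v_i, ℓ(v_i) = <v_i, a> is a linear equation in the a_j's. Collect the n equations into a matrix system V a = ℓ, where row i of V is v_i (expressed in the standard basis). Since V is invertible (lower-triangular with 1s on the diagonal, up to permutation), solve by back-substitution:
  V =
[[1, -1, 1],
 [0, 1, 0],
 [1, 0, 0]]
  V a = (3, 0, 4)
Solving gives a = (4, 0, -1).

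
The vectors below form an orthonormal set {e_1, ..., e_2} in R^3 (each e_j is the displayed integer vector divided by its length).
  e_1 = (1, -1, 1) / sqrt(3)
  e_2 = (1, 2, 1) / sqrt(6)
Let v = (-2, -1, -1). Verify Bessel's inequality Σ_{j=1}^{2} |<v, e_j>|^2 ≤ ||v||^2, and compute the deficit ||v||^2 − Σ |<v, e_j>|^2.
Σ |<v, e_j>|^2 = 11/2; ||v||^2 = 6; deficit = 1/2

Write each e_j = u_j / sqrt(<u_j, u_j>) where u_j is the displayed integer vector. Then <v, e_j> = <v, u_j> / sqrt(<u_j, u_j>), so |<v, e_j>|^2 = <v, u_j>^2 / <u_j, u_j>.
Coefficients: <v, e_1> = -2/sqrt(3), <v, e_2> = -5/sqrt(6).
Square and sum: Σ |<v, e_j>|^2 = 11/2.
Compute ||v||^2 = v·v = 6.
Deficit = 6 − 11/2 = 1/2 ≥ 0, confirming Bessel's inequality. (The deficit equals ||v − Σ <v,e_j> e_j||^2, the squared distance from v to span{e_j}.)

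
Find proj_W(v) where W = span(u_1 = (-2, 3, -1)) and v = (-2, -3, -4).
proj_W(v) = (1/7, -3/14, 1/14)

Set up U = [u_1 | ... | u_1] ∈ R^(3×1). The projector onto W = col(U) is P = U (U^T U)^(-1) U^T.
Compute U^T U =
  [14],
and U^T v = (-1).
Solve U^T U · c = U^T v for the coefficients: c = (-1/14). The projection is proj_W(v) = U c.
Check: (v - proj_W(v)) · u_1 = 0  (should be 0).
Result: proj_W(v) = (1/7, -3/14, 1/14).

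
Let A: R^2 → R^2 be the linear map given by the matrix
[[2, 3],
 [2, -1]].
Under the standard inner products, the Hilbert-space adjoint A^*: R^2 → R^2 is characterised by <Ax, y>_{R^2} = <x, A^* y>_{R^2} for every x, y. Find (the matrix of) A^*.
A^* = A^T =
[[2, 2],
 [3, -1]]

For real matrices with standard dot products, the defining identity <Ax, y> = <x, A^* y> gives (Ax)^T y = x^T (A^*) y, i.e. x^T A^T y = x^T (A^*) y. Since this holds for all x, y, we must have A^* = A^T. Therefore
A^* =
[[2, 2],
 [3, -1]].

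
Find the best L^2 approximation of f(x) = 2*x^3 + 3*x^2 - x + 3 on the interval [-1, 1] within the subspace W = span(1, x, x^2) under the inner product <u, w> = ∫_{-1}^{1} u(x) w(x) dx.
g(x) = 3*x^2 + x/5 + 3

The best approximation g ∈ W is the orthogonal projection of f onto W. Writing g = a_0 + a_1 x + a_2 x^2, the coefficients solve the normal equations G · a = b where
  G_{ij} = <φ_i, φ_j> and b_i = <f, φ_i>, with φ_0 = 1, φ_1 = x, φ_2 = x^2.
G =
  [2, 0, 2/3]
  [0, 2/3, 0]
  [2/3, 0, 2/5],
b = (8, 2/15, 16/5).
Solving gives a_0 = 3, a_1 = 1/5, a_2 = 3, so
  g(x) = 3*x^2 + x/5 + 3.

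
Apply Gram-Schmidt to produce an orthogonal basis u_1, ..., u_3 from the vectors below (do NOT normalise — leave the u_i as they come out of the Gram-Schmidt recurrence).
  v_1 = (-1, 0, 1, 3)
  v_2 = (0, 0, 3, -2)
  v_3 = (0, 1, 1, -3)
Orthogonal basis:
  u_1 = (-1, 0, 1, 3)
  u_2 = (-3/11, 0, 36/11, -13/11)
  u_3 = (-77/134, 1, -7/67, -21/134)

Apply the Gram-Schmidt recurrence
  u_1 = v_1
  u_i = v_i − Σ_{j<i} ((v_i · u_j) / (u_j · u_j)) · u_j.

Step by step this gives:
  u_1 = (-1, 0, 1, 3)
  u_2 = (-3/11, 0, 36/11, -13/11)
  u_3 = (-77/134, 1, -7/67, -21/134)

Orthogonality check:
  u_2 · u_1 = 0 (should be 0)
  u_3 · u_1 = 0 (should be 0)
  u_3 · u_2 = 0 (should be 0)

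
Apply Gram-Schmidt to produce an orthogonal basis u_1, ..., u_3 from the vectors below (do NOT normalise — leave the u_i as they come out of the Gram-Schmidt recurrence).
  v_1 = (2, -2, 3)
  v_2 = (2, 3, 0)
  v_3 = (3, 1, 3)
Orthogonal basis:
  u_1 = (2, -2, 3)
  u_2 = (38/17, 47/17, 6/17)
  u_3 = (-81/217, 54/217, 90/217)

Apply the Gram-Schmidt recurrence
  u_1 = v_1
  u_i = v_i − Σ_{j<i} ((v_i · u_j) / (u_j · u_j)) · u_j.

Step by step this gives:
  u_1 = (2, -2, 3)
  u_2 = (38/17, 47/17, 6/17)
  u_3 = (-81/217, 54/217, 90/217)

Orthogonality check:
  u_2 · u_1 = 0 (should be 0)
  u_3 · u_1 = 0 (should be 0)
  u_3 · u_2 = 0 (should be 0)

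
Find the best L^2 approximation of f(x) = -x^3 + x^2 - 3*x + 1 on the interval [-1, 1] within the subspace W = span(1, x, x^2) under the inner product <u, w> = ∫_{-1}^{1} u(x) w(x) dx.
g(x) = x^2 - 18*x/5 + 1

The best approximation g ∈ W is the orthogonal projection of f onto W. Writing g = a_0 + a_1 x + a_2 x^2, the coefficients solve the normal equations G · a = b where
  G_{ij} = <φ_i, φ_j> and b_i = <f, φ_i>, with φ_0 = 1, φ_1 = x, φ_2 = x^2.
G =
  [2, 0, 2/3]
  [0, 2/3, 0]
  [2/3, 0, 2/5],
b = (8/3, -12/5, 16/15).
Solving gives a_0 = 1, a_1 = -18/5, a_2 = 1, so
  g(x) = x^2 - 18*x/5 + 1.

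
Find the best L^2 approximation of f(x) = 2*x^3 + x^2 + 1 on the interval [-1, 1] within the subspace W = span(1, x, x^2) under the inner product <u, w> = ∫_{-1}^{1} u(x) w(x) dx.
g(x) = x^2 + 6*x/5 + 1

The best approximation g ∈ W is the orthogonal projection of f onto W. Writing g = a_0 + a_1 x + a_2 x^2, the coefficients solve the normal equations G · a = b where
  G_{ij} = <φ_i, φ_j> and b_i = <f, φ_i>, with φ_0 = 1, φ_1 = x, φ_2 = x^2.
G =
  [2, 0, 2/3]
  [0, 2/3, 0]
  [2/3, 0, 2/5],
b = (8/3, 4/5, 16/15).
Solving gives a_0 = 1, a_1 = 6/5, a_2 = 1, so
  g(x) = x^2 + 6*x/5 + 1.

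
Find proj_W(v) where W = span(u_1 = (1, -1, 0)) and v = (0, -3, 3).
proj_W(v) = (3/2, -3/2, 0)

Set up U = [u_1 | ... | u_1] ∈ R^(3×1). The projector onto W = col(U) is P = U (U^T U)^(-1) U^T.
Compute U^T U =
  [2],
and U^T v = (3).
Solve U^T U · c = U^T v for the coefficients: c = (3/2). The projection is proj_W(v) = U c.
Check: (v - proj_W(v)) · u_1 = 0  (should be 0).
Result: proj_W(v) = (3/2, -3/2, 0).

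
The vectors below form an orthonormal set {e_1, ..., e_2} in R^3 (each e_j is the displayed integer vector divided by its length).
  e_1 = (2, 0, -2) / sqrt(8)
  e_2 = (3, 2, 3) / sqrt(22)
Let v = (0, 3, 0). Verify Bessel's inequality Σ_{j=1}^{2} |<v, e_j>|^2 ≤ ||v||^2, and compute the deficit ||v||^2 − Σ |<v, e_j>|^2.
Σ |<v, e_j>|^2 = 18/11; ||v||^2 = 9; deficit = 81/11

Write each e_j = u_j / sqrt(<u_j, u_j>) where u_j is the displayed integer vector. Then <v, e_j> = <v, u_j> / sqrt(<u_j, u_j>), so |<v, e_j>|^2 = <v, u_j>^2 / <u_j, u_j>.
Coefficients: <v, e_1> = 0/sqrt(8), <v, e_2> = 6/sqrt(22).
Square and sum: Σ |<v, e_j>|^2 = 18/11.
Compute ||v||^2 = v·v = 9.
Deficit = 9 − 18/11 = 81/11 ≥ 0, confirming Bessel's inequality. (The deficit equals ||v − Σ <v,e_j> e_j||^2, the squared distance from v to span{e_j}.)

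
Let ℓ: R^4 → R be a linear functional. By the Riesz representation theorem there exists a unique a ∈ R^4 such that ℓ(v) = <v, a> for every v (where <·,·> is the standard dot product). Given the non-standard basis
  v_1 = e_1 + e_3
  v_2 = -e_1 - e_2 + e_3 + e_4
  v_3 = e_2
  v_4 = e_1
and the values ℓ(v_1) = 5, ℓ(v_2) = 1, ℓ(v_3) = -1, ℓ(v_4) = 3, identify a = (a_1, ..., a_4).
a = (3, -1, 2, 1)

Write a = (a_1, ..., a_4) in the standard basis. For each basis vector v_i, ℓ(v_i) = <v_i, a> is a linear equation in the a_j's. Collect the n equations into a matrix system V a = ℓ, where row i of V is v_i (expressed in the standard basis). Since V is invertible (lower-triangular with 1s on the diagonal, up to permutation), solve by back-substitution:
  V =
[[1, 0, 1, 0],
 [-1, -1, 1, 1],
 [0, 1, 0, 0],
 [1, 0, 0, 0]]
  V a = (5, 1, -1, 3)
Solving gives a = (3, -1, 2, 1).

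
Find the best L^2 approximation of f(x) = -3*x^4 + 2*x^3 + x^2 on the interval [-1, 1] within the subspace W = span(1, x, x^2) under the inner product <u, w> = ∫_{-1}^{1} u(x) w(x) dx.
g(x) = -11*x^2/7 + 6*x/5 + 9/35

The best approximation g ∈ W is the orthogonal projection of f onto W. Writing g = a_0 + a_1 x + a_2 x^2, the coefficients solve the normal equations G · a = b where
  G_{ij} = <φ_i, φ_j> and b_i = <f, φ_i>, with φ_0 = 1, φ_1 = x, φ_2 = x^2.
G =
  [2, 0, 2/3]
  [0, 2/3, 0]
  [2/3, 0, 2/5],
b = (-8/15, 4/5, -16/35).
Solving gives a_0 = 9/35, a_1 = 6/5, a_2 = -11/7, so
  g(x) = -11*x^2/7 + 6*x/5 + 9/35.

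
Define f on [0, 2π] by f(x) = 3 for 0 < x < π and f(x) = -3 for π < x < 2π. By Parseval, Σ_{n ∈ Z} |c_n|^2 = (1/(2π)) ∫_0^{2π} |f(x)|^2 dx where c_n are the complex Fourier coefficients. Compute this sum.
Σ |c_n|^2 = 9

Parseval equates the L^2 energy of f (normalised by 1/(2π)) with the ℓ^2 sum of its Fourier coefficients: (1/(2π)) ∫_0^{2π} |f|^2 = Σ |c_n|^2.
Compute the left side: (1/(2π)) [∫_0^π 3^2 dx + ∫_π^{2π} (-3)^2 dx] = (1/(2π)) · (9π + 9π) = (9 + 9)/2 = 9.
So Σ_{n ∈ Z} |c_n|^2 = 9.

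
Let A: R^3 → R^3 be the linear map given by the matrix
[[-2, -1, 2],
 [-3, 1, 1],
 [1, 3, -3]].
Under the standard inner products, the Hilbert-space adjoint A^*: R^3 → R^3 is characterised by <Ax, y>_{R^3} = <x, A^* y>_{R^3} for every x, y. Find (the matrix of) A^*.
A^* = A^T =
[[-2, -3, 1],
 [-1, 1, 3],
 [2, 1, -3]]

For real matrices with standard dot products, the defining identity <Ax, y> = <x, A^* y> gives (Ax)^T y = x^T (A^*) y, i.e. x^T A^T y = x^T (A^*) y. Since this holds for all x, y, we must have A^* = A^T. Therefore
A^* =
[[-2, -3, 1],
 [-1, 1, 3],
 [2, 1, -3]].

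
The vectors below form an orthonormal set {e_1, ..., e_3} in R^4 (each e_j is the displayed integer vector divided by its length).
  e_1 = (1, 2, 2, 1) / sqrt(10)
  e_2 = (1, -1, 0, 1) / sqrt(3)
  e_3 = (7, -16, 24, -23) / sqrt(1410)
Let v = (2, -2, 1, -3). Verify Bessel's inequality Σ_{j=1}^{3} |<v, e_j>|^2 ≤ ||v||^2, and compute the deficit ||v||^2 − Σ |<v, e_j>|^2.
Σ |<v, e_j>|^2 = 702/47; ||v||^2 = 18; deficit = 144/47

Write each e_j = u_j / sqrt(<u_j, u_j>) where u_j is the displayed integer vector. Then <v, e_j> = <v, u_j> / sqrt(<u_j, u_j>), so |<v, e_j>|^2 = <v, u_j>^2 / <u_j, u_j>.
Coefficients: <v, e_1> = -3/sqrt(10), <v, e_2> = 1/sqrt(3), <v, e_3> = 139/sqrt(1410).
Square and sum: Σ |<v, e_j>|^2 = 702/47.
Compute ||v||^2 = v·v = 18.
Deficit = 18 − 702/47 = 144/47 ≥ 0, confirming Bessel's inequality. (The deficit equals ||v − Σ <v,e_j> e_j||^2, the squared distance from v to span{e_j}.)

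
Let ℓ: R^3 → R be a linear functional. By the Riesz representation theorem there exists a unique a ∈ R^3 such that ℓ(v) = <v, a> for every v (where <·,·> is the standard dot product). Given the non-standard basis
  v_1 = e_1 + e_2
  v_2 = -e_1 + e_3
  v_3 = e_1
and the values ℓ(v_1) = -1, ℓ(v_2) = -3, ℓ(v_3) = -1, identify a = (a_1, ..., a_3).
a = (-1, 0, -4)

Write a = (a_1, ..., a_3) in the standard basis. For each basis vector v_i, ℓ(v_i) = <v_i, a> is a linear equation in the a_j's. Collect the n equations into a matrix system V a = ℓ, where row i of V is v_i (expressed in the standard basis). Since V is invertible (lower-triangular with 1s on the diagonal, up to permutation), solve by back-substitution:
  V =
[[1, 1, 0],
 [-1, 0, 1],
 [1, 0, 0]]
  V a = (-1, -3, -1)
Solving gives a = (-1, 0, -4).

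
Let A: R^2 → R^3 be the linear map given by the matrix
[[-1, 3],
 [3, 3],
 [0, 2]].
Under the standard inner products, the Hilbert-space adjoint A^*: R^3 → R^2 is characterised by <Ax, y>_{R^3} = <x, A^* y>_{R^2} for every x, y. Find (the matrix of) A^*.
A^* = A^T =
[[-1, 3, 0],
 [3, 3, 2]]

For real matrices with standard dot products, the defining identity <Ax, y> = <x, A^* y> gives (Ax)^T y = x^T (A^*) y, i.e. x^T A^T y = x^T (A^*) y. Since this holds for all x, y, we must have A^* = A^T. Therefore
A^* =
[[-1, 3, 0],
 [3, 3, 2]].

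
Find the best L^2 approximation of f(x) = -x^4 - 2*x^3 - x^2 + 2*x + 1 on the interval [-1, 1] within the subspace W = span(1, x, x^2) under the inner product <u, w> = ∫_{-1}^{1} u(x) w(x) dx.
g(x) = -13*x^2/7 + 4*x/5 + 38/35

The best approximation g ∈ W is the orthogonal projection of f onto W. Writing g = a_0 + a_1 x + a_2 x^2, the coefficients solve the normal equations G · a = b where
  G_{ij} = <φ_i, φ_j> and b_i = <f, φ_i>, with φ_0 = 1, φ_1 = x, φ_2 = x^2.
G =
  [2, 0, 2/3]
  [0, 2/3, 0]
  [2/3, 0, 2/5],
b = (14/15, 8/15, -2/105).
Solving gives a_0 = 38/35, a_1 = 4/5, a_2 = -13/7, so
  g(x) = -13*x^2/7 + 4*x/5 + 38/35.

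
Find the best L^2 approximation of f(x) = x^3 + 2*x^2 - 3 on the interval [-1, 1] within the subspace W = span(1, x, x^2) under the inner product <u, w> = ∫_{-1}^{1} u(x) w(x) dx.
g(x) = 2*x^2 + 3*x/5 - 3

The best approximation g ∈ W is the orthogonal projection of f onto W. Writing g = a_0 + a_1 x + a_2 x^2, the coefficients solve the normal equations G · a = b where
  G_{ij} = <φ_i, φ_j> and b_i = <f, φ_i>, with φ_0 = 1, φ_1 = x, φ_2 = x^2.
G =
  [2, 0, 2/3]
  [0, 2/3, 0]
  [2/3, 0, 2/5],
b = (-14/3, 2/5, -6/5).
Solving gives a_0 = -3, a_1 = 3/5, a_2 = 2, so
  g(x) = 2*x^2 + 3*x/5 - 3.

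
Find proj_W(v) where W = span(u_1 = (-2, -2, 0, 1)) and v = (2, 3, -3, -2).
proj_W(v) = (8/3, 8/3, 0, -4/3)

Set up U = [u_1 | ... | u_1] ∈ R^(4×1). The projector onto W = col(U) is P = U (U^T U)^(-1) U^T.
Compute U^T U =
  [9],
and U^T v = (-12).
Solve U^T U · c = U^T v for the coefficients: c = (-4/3). The projection is proj_W(v) = U c.
Check: (v - proj_W(v)) · u_1 = 0  (should be 0).
Result: proj_W(v) = (8/3, 8/3, 0, -4/3).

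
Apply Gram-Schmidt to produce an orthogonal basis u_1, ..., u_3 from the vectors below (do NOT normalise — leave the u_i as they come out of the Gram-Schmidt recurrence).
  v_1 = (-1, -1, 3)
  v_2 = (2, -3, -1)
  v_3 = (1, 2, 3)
Orthogonal basis:
  u_1 = (-1, -1, 3)
  u_2 = (20/11, -35/11, -5/11)
  u_3 = (7/3, 7/6, 7/6)

Apply the Gram-Schmidt recurrence
  u_1 = v_1
  u_i = v_i − Σ_{j<i} ((v_i · u_j) / (u_j · u_j)) · u_j.

Step by step this gives:
  u_1 = (-1, -1, 3)
  u_2 = (20/11, -35/11, -5/11)
  u_3 = (7/3, 7/6, 7/6)

Orthogonality check:
  u_2 · u_1 = 0 (should be 0)
  u_3 · u_1 = 0 (should be 0)
  u_3 · u_2 = 0 (should be 0)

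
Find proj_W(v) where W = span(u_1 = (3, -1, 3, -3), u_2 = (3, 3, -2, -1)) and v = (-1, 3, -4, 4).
proj_W(v) = (-210/127, 366/127, -580/127, 358/127)

Set up U = [u_1 | ... | u_2] ∈ R^(4×2). The projector onto W = col(U) is P = U (U^T U)^(-1) U^T.
Compute U^T U =
  [28, 3]
  [3, 23],
and U^T v = (-30, 10).
Solve U^T U · c = U^T v for the coefficients: c = (-144/127, 74/127). The projection is proj_W(v) = U c.
Check: (v - proj_W(v)) · u_1 = 0  (should be 0).
Check: (v - proj_W(v)) · u_2 = 0  (should be 0).
Result: proj_W(v) = (-210/127, 366/127, -580/127, 358/127).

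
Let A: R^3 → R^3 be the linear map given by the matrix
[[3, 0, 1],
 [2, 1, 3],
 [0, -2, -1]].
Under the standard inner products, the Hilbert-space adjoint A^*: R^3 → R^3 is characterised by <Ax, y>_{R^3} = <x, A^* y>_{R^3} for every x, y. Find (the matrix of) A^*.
A^* = A^T =
[[3, 2, 0],
 [0, 1, -2],
 [1, 3, -1]]

For real matrices with standard dot products, the defining identity <Ax, y> = <x, A^* y> gives (Ax)^T y = x^T (A^*) y, i.e. x^T A^T y = x^T (A^*) y. Since this holds for all x, y, we must have A^* = A^T. Therefore
A^* =
[[3, 2, 0],
 [0, 1, -2],
 [1, 3, -1]].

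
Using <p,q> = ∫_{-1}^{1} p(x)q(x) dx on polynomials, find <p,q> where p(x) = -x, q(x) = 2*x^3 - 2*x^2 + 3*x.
<p,q> = -14/5

Expand the product: p(x)·q(x) = -2*x^4 + 2*x^3 - 3*x^2.
∫_{-1}^{1} of each monomial x^k gives [2/(k+1) if k even, 0 if k odd]. Integrating term-by-term (or equivalently evaluating the antiderivative F(x) = -2*x^5/5 + x^4/2 - x^3 at the endpoints):
  F(1) − F(−1) = -9/10 − (19/10) = -14/5.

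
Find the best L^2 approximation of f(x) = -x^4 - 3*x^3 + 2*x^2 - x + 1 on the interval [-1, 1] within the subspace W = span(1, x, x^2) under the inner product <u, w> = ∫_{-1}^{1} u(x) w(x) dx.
g(x) = 8*x^2/7 - 14*x/5 + 38/35

The best approximation g ∈ W is the orthogonal projection of f onto W. Writing g = a_0 + a_1 x + a_2 x^2, the coefficients solve the normal equations G · a = b where
  G_{ij} = <φ_i, φ_j> and b_i = <f, φ_i>, with φ_0 = 1, φ_1 = x, φ_2 = x^2.
G =
  [2, 0, 2/3]
  [0, 2/3, 0]
  [2/3, 0, 2/5],
b = (44/15, -28/15, 124/105).
Solving gives a_0 = 38/35, a_1 = -14/5, a_2 = 8/7, so
  g(x) = 8*x^2/7 - 14*x/5 + 38/35.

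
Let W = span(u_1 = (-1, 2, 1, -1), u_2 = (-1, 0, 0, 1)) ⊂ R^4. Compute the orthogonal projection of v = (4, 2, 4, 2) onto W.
proj_W(v) = (5/7, 4/7, 2/7, -9/7)

Set up U = [u_1 | ... | u_2] ∈ R^(4×2). The projector onto W = col(U) is P = U (U^T U)^(-1) U^T.
Compute U^T U =
  [7, 0]
  [0, 2],
and U^T v = (2, -2).
Solve U^T U · c = U^T v for the coefficients: c = (2/7, -1). The projection is proj_W(v) = U c.
Check: (v - proj_W(v)) · u_1 = 0  (should be 0).
Check: (v - proj_W(v)) · u_2 = 0  (should be 0).
Result: proj_W(v) = (5/7, 4/7, 2/7, -9/7).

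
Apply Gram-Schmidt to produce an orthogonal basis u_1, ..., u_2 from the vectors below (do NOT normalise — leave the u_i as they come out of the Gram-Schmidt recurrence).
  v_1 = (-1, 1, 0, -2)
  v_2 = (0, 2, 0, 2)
Orthogonal basis:
  u_1 = (-1, 1, 0, -2)
  u_2 = (-1/3, 7/3, 0, 4/3)

Apply the Gram-Schmidt recurrence
  u_1 = v_1
  u_i = v_i − Σ_{j<i} ((v_i · u_j) / (u_j · u_j)) · u_j.

Step by step this gives:
  u_1 = (-1, 1, 0, -2)
  u_2 = (-1/3, 7/3, 0, 4/3)

Orthogonality check:
  u_2 · u_1 = 0 (should be 0)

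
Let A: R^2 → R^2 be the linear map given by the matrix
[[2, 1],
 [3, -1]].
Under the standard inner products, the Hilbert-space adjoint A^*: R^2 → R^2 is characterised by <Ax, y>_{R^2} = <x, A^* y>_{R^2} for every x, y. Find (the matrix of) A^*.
A^* = A^T =
[[2, 3],
 [1, -1]]

For real matrices with standard dot products, the defining identity <Ax, y> = <x, A^* y> gives (Ax)^T y = x^T (A^*) y, i.e. x^T A^T y = x^T (A^*) y. Since this holds for all x, y, we must have A^* = A^T. Therefore
A^* =
[[2, 3],
 [1, -1]].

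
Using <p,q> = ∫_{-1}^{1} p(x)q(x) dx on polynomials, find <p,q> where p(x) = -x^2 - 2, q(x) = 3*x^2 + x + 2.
<p,q> = -218/15

Expand the product: p(x)·q(x) = -3*x^4 - x^3 - 8*x^2 - 2*x - 4.
∫_{-1}^{1} of each monomial x^k gives [2/(k+1) if k even, 0 if k odd]. Integrating term-by-term (or equivalently evaluating the antiderivative F(x) = -3*x^5/5 - x^4/4 - 8*x^3/3 - x^2 - 4*x at the endpoints):
  F(1) − F(−1) = -511/60 − (361/60) = -218/15.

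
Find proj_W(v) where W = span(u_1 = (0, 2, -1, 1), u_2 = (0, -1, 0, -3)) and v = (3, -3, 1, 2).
proj_W(v) = (0, -87/35, 13/7, 64/35)

Set up U = [u_1 | ... | u_2] ∈ R^(4×2). The projector onto W = col(U) is P = U (U^T U)^(-1) U^T.
Compute U^T U =
  [6, -5]
  [-5, 10],
and U^T v = (-5, -3).
Solve U^T U · c = U^T v for the coefficients: c = (-13/7, -43/35). The projection is proj_W(v) = U c.
Check: (v - proj_W(v)) · u_1 = 0  (should be 0).
Check: (v - proj_W(v)) · u_2 = 0  (should be 0).
Result: proj_W(v) = (0, -87/35, 13/7, 64/35).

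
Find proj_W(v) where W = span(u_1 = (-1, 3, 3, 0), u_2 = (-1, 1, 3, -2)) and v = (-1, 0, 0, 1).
proj_W(v) = (1/29, 13/29, -3/29, 16/29)

Set up U = [u_1 | ... | u_2] ∈ R^(4×2). The projector onto W = col(U) is P = U (U^T U)^(-1) U^T.
Compute U^T U =
  [19, 13]
  [13, 15],
and U^T v = (1, -1).
Solve U^T U · c = U^T v for the coefficients: c = (7/29, -8/29). The projection is proj_W(v) = U c.
Check: (v - proj_W(v)) · u_1 = 0  (should be 0).
Check: (v - proj_W(v)) · u_2 = 0  (should be 0).
Result: proj_W(v) = (1/29, 13/29, -3/29, 16/29).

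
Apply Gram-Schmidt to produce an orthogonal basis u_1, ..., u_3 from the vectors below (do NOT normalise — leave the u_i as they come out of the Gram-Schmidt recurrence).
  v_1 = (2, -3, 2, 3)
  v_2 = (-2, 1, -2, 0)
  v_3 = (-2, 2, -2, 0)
Orthogonal basis:
  u_1 = (2, -3, 2, 3)
  u_2 = (-15/13, -7/26, -15/13, 33/26)
  u_3 = (18/113, 72/113, 18/113, 48/113)

Apply the Gram-Schmidt recurrence
  u_1 = v_1
  u_i = v_i − Σ_{j<i} ((v_i · u_j) / (u_j · u_j)) · u_j.

Step by step this gives:
  u_1 = (2, -3, 2, 3)
  u_2 = (-15/13, -7/26, -15/13, 33/26)
  u_3 = (18/113, 72/113, 18/113, 48/113)

Orthogonality check:
  u_2 · u_1 = 0 (should be 0)
  u_3 · u_1 = 0 (should be 0)
  u_3 · u_2 = 0 (should be 0)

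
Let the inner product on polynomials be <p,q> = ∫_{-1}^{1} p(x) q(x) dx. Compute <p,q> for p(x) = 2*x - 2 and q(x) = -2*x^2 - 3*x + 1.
<p,q> = -16/3

Expand the product: p(x)·q(x) = -4*x^3 - 2*x^2 + 8*x - 2.
∫_{-1}^{1} of each monomial x^k gives [2/(k+1) if k even, 0 if k odd]. Integrating term-by-term (or equivalently evaluating the antiderivative F(x) = -x^4 - 2*x^3/3 + 4*x^2 - 2*x at the endpoints):
  F(1) − F(−1) = 1/3 − (17/3) = -16/3.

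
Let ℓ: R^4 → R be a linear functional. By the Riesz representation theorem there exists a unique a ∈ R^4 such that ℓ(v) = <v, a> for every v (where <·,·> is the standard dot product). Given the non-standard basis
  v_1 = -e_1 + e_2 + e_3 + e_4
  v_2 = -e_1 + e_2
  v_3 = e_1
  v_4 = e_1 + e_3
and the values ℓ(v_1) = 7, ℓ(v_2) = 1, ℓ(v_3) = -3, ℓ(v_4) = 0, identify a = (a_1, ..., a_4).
a = (-3, -2, 3, 3)

Write a = (a_1, ..., a_4) in the standard basis. For each basis vector v_i, ℓ(v_i) = <v_i, a> is a linear equation in the a_j's. Collect the n equations into a matrix system V a = ℓ, where row i of V is v_i (expressed in the standard basis). Since V is invertible (lower-triangular with 1s on the diagonal, up to permutation), solve by back-substitution:
  V =
[[-1, 1, 1, 1],
 [-1, 1, 0, 0],
 [1, 0, 0, 0],
 [1, 0, 1, 0]]
  V a = (7, 1, -3, 0)
Solving gives a = (-3, -2, 3, 3).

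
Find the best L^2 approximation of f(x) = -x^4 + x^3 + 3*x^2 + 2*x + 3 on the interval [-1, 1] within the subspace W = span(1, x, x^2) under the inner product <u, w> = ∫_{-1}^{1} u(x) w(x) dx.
g(x) = 15*x^2/7 + 13*x/5 + 108/35

The best approximation g ∈ W is the orthogonal projection of f onto W. Writing g = a_0 + a_1 x + a_2 x^2, the coefficients solve the normal equations G · a = b where
  G_{ij} = <φ_i, φ_j> and b_i = <f, φ_i>, with φ_0 = 1, φ_1 = x, φ_2 = x^2.
G =
  [2, 0, 2/3]
  [0, 2/3, 0]
  [2/3, 0, 2/5],
b = (38/5, 26/15, 102/35).
Solving gives a_0 = 108/35, a_1 = 13/5, a_2 = 15/7, so
  g(x) = 15*x^2/7 + 13*x/5 + 108/35.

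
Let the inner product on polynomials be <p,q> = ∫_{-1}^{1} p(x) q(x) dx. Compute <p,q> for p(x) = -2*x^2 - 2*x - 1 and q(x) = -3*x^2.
<p,q> = 22/5

Expand the product: p(x)·q(x) = 6*x^4 + 6*x^3 + 3*x^2.
∫_{-1}^{1} of each monomial x^k gives [2/(k+1) if k even, 0 if k odd]. Integrating term-by-term (or equivalently evaluating the antiderivative F(x) = 6*x^5/5 + 3*x^4/2 + x^3 at the endpoints):
  F(1) − F(−1) = 37/10 − (-7/10) = 22/5.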